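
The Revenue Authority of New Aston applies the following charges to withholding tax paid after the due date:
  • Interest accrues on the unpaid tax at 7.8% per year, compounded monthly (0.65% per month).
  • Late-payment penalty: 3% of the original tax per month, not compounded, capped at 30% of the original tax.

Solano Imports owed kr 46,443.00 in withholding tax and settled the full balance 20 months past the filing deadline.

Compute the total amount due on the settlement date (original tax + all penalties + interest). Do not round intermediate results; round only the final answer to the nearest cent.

kr 66,801.26

Penalty (uncapped): 20 × 3% × kr 46,443.00 = kr 27,865.80; cap = 30% × kr 46,443.00 = kr 13,932.90 → penalty = kr 13,932.90
Interest: kr 46,443.00 × ((1 + 0.0065)^20 − 1) = kr 46,443.00 × 0.1383494… = kr 6,425.3614…
Total = kr 46,443.00 + kr 13,932.9000 + kr 6,425.3614… = kr 66,801.26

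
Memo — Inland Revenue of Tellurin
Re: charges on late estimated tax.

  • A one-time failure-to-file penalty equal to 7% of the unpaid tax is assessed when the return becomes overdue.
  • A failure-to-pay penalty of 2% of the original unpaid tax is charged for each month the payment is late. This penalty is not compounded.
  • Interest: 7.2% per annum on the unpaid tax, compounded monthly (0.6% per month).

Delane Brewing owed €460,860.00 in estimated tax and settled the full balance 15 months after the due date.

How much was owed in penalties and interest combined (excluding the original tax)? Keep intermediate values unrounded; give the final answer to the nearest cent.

€213,783.77

Failure-to-file penalty: 7% × €460,860.00 = €32,260.20
Failure-to-pay penalty: 15 × 2% × €460,860.00 = €138,258.00
Interest: €460,860.00 × ((1 + 0.006)^15 − 1) = €460,860.00 × 0.0938801… = €43,265.5703…
Penalties + interest = €170,518.2000 + €43,265.5703… = €213,783.77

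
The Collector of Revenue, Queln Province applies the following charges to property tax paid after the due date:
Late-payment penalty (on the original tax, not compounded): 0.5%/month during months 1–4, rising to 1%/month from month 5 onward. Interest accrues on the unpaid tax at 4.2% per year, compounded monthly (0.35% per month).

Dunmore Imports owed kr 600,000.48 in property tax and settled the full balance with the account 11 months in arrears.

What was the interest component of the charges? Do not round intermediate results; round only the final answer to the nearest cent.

kr 23,508.54

Interest: kr 600,000.48 × ((1 + 0.0035)^11 − 1) = kr 600,000.48 × 0.0391809… = kr 23,508.5433…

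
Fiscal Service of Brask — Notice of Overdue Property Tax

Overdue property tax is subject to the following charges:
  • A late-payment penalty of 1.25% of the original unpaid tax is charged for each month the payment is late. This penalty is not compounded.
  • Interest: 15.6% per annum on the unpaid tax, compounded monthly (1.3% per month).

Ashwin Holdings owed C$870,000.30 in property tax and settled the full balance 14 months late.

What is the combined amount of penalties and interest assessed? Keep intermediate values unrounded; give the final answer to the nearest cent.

Late-payment penalty = 1.25% × C$870,000.30 × 14 mo = C$152,250.05…
Interest: C$870,000.30 × ((1 + 0.013)^14 − 1) = C$870,000.30 × 0.1982081… = C$172,441.0678…
Penalties + interest = C$152,250.0525 + C$172,441.0678… = C$324,691.12

C$324,691.12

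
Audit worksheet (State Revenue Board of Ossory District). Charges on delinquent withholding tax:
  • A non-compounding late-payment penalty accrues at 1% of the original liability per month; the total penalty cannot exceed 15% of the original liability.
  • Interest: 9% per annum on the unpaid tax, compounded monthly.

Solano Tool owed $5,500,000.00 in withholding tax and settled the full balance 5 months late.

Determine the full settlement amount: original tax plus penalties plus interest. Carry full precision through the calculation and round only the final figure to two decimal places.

Penalty: 5 × 1% × $5,500,000.00 = $275,000.00 (below the 15% cap of $825,000.00)
Interest (9%/yr ÷ 12 = 0.75%/month): $5,500,000.00 × ((1 + 0.0075)^5 − 1) = $209,367.0403…
Total = $5,500,000.00 + $275,000.0000 + $209,367.0403… = $5,984,367.04

$5,984,367.04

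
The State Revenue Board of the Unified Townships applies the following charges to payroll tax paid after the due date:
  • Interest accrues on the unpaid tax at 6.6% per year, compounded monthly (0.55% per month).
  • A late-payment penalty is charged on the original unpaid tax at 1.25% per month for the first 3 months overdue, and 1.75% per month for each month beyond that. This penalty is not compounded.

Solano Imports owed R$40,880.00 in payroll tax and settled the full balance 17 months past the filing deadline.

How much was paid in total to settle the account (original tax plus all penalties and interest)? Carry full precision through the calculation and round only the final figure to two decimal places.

R$56,423.78

Penalty, months 1–3: 3 × 1.25% × R$40,880.00 = R$1,533.00
Penalty, months 4–17: 14 × 1.75% × R$40,880.00 = R$10,015.60
Interest: R$40,880.00 × ((1 + 0.0055)^17 − 1) = R$40,880.00 × 0.0977293… = R$3,995.1756…
Total = R$40,880.00 + R$11,548.6000 + R$3,995.1756… = R$56,423.78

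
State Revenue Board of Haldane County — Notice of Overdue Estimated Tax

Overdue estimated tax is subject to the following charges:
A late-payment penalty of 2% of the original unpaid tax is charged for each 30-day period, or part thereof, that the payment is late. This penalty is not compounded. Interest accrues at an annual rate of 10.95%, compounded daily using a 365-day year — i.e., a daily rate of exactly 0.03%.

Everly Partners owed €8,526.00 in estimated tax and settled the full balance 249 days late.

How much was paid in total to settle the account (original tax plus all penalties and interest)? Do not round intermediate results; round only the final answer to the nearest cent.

Penalty periods: ⌈249/30⌉ = 9; penalty = 9 × 2% × €8,526.00 = €1,534.68
Interest: €8,526.00 × ((1 + 0.0003)^249 − 1) = €8,526.00 × 0.07754876… = €661.1807…
Total = €8,526.00 + €1,534.6800 + €661.1807… = €10,721.86

€10,721.86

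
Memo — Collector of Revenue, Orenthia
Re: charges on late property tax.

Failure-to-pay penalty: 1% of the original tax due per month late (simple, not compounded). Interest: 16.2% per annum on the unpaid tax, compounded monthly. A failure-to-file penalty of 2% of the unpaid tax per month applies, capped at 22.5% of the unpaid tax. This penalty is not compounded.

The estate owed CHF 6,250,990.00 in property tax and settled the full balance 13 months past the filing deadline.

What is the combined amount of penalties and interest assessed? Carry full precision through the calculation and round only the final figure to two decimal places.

CHF 3,409,561.89

Failure-to-file: 13 × 2% × CHF 6,250,990.00 = CHF 1,625,257.40, capped at 22.5% × CHF 6,250,990.00 = CHF 1,406,472.75
Failure-to-pay penalty = 1% × CHF 6,250,990.00 × 13 mo = CHF 812,628.70
Interest (16.2%/yr ÷ 12 = 1.35%/month): CHF 6,250,990.00 × ((1 + 0.0135)^13 − 1) = CHF 1,190,460.4368…
Penalties + interest = CHF 2,219,101.4500 + CHF 1,190,460.4368… = CHF 3,409,561.89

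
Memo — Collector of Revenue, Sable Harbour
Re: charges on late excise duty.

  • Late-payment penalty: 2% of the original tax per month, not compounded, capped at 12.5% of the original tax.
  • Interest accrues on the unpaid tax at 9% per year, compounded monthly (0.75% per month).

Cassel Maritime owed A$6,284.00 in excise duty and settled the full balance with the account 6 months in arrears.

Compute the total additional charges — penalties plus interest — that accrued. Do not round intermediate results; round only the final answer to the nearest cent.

A$1,042.22

Penalty: 6 × 2% × A$6,284.00 = A$754.08 (below the 12.5% cap of A$785.50)
Interest: A$6,284.00 × ((1 + 0.0075)^6 − 1) = A$6,284.00 × 0.0458522… = A$288.1354…
Penalties + interest = A$754.0800 + A$288.1354… = A$1,042.22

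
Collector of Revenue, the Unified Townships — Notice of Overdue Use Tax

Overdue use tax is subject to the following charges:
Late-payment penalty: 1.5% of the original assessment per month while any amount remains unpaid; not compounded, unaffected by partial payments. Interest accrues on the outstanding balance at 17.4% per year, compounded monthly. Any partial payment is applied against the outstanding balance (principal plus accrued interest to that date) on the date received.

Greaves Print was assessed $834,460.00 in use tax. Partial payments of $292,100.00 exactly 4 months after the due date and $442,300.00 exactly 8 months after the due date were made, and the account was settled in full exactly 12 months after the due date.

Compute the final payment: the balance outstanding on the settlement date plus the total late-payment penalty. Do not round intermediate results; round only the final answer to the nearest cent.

Monthly rate = 17.4% ÷ 12 = 1.45%
Balance at month 4: $834,460.0000 × (1 + 0.0145)^4 = $883,921.5640…
After $292,100.00 payment: $883,921.5640… − $292,100.00 = $591,821.5640…
Balance at month 8: $591,821.5640… × (1 + 0.0145)^4 = $626,901.0407…
After $442,300.00 payment: $626,901.0407… − $442,300.00 = $184,601.0407…
Balance at month 12: $184,601.0407… × (1 + 0.0145)^4 = $195,543.0346…
Penalty: 12 × 1.5% × $834,460.00 = $150,202.80
Final settlement = outstanding balance + penalty = $195,543.0346… + $150,202.80 = $345,745.83

$345,745.83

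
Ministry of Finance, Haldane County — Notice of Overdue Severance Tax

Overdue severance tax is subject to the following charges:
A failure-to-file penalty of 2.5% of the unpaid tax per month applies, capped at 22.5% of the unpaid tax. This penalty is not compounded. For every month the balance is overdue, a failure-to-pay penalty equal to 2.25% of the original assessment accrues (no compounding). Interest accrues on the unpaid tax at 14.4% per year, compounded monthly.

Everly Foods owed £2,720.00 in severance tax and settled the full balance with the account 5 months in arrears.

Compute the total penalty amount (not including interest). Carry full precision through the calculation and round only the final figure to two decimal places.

Failure-to-file: 5 × 2.5% × £2,720.00 = £340.00 (under the 22.5% cap)
Failure-to-pay penalty: 5 × 2.25% × £2,720.00 = £306.00
Total penalty = £340.00 + £306.00 = £646.00

£646.00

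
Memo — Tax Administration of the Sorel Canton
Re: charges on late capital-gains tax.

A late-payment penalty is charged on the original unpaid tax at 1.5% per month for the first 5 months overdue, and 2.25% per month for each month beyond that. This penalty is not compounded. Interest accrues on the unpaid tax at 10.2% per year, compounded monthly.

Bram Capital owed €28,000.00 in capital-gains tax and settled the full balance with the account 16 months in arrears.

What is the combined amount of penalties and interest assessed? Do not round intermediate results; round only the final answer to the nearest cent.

Penalty, months 1–5: 5 × 1.5% × €28,000.00 = €2,100.00
Penalty, months 6–16: 11 × 2.25% × €28,000.00 = €6,930.00
Interest (10.2%/yr ÷ 12 = 0.85%/month): €28,000.00 × ((1 + 0.0085)^16 − 1) = €4,060.6610…
Penalties + interest = €9,030.0000 + €4,060.6610… = €13,090.66

€13,090.66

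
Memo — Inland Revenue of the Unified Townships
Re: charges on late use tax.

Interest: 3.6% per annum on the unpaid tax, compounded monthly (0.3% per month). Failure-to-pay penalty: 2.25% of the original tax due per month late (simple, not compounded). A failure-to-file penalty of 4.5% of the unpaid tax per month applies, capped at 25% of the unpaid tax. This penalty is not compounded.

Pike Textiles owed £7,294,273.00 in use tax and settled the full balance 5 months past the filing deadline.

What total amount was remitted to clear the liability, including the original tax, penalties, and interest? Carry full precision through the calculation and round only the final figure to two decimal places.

£9,866,162.69

Failure-to-file: 5 × 4.5% × £7,294,273.00 = £1,641,211.43… (under the 25% cap)
Failure-to-pay penalty = 2.25% × £7,294,273.00 × 5 mo = £820,605.71…
Interest: £7,294,273.00 × ((1 + 0.003)^5 − 1) = £7,294,273.00 × 0.0150903… = £110,072.5520…
Total = £7,294,273.00 + £2,461,817.1375 + £110,072.5520… = £9,866,162.69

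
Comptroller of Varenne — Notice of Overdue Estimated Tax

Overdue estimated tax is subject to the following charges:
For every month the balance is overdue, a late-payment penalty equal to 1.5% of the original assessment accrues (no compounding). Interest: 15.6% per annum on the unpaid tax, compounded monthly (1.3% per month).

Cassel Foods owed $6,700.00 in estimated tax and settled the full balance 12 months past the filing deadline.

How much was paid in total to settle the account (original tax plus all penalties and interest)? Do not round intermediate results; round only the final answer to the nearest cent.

$9,029.27

Late-payment penalty: 12 × 1.5% × $6,700.00 = $1,206.00
Interest: $6,700.00 × ((1 + 0.013)^12 − 1) = $6,700.00 × 0.1676518… = $1,123.2669…
Total = $6,700.00 + $1,206.0000 + $1,123.2669… = $9,029.27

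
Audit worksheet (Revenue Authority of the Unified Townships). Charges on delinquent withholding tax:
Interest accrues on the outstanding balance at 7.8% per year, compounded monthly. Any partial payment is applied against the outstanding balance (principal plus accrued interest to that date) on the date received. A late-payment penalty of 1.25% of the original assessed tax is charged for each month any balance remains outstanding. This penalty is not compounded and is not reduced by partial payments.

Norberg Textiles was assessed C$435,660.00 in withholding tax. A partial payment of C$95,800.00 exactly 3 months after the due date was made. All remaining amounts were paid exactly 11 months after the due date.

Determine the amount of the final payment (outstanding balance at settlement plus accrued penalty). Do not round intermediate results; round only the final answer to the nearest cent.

Monthly rate = 7.8% ÷ 12 = 0.65%
Balance at month 3: C$435,660.0000 × (1 + 0.0065)^3 = C$444,210.7095…
After C$95,800.00 payment: C$444,210.7095… − C$95,800.00 = C$348,410.7095…
Balance at month 11: C$348,410.7095… × (1 + 0.0065)^8 = C$366,945.6383…
Penalty: 11 × 1.25% × C$435,660.00 = C$59,903.25
Final settlement = outstanding balance + penalty = C$366,945.6383… + C$59,903.25 = C$426,848.89

C$426,848.89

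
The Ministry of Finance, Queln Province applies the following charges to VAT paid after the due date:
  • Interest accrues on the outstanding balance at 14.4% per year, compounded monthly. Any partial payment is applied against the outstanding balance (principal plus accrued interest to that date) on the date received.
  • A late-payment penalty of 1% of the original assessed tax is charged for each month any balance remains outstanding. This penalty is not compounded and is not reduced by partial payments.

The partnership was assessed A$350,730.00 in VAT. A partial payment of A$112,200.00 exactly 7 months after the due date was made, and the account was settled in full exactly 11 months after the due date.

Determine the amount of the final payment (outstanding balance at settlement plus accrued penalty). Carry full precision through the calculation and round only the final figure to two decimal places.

A$320,803.56

Monthly rate = 14.4% ÷ 12 = 1.2%
Balance at month 7: A$350,730.0000 × (1 + 0.012)^7 = A$381,273.3961…
After A$112,200.00 payment: A$381,273.3961… − A$112,200.00 = A$269,073.3961…
Balance at month 11: A$269,073.3961… × (1 + 0.012)^4 = A$282,223.2639…
Penalty: 11 × 1% × A$350,730.00 = A$38,580.30
Final settlement = outstanding balance + penalty = A$282,223.2639… + A$38,580.30 = A$320,803.56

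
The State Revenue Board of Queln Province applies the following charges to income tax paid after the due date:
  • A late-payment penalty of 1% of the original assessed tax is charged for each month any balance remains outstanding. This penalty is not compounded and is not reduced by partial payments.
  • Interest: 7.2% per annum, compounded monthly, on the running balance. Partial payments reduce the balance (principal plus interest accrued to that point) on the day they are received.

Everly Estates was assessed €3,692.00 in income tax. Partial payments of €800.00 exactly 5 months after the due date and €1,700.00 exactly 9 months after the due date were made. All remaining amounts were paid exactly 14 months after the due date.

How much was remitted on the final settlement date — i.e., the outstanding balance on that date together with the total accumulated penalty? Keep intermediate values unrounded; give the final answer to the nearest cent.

Monthly rate = 7.2% ÷ 12 = 0.6%
Balance at month 5: €3,692.0000 × (1 + 0.006)^5 = €3,804.0971…
After €800.00 payment: €3,804.0971… − €800.00 = €3,004.0971…
Balance at month 9: €3,004.0971… × (1 + 0.006)^4 = €3,076.8469…
After €1,700.00 payment: €3,076.8469… − €1,700.00 = €1,376.8469…
Balance at month 14: €1,376.8469… × (1 + 0.006)^5 = €1,418.6510…
Penalty: 14 × 1% × €3,692.00 = €516.88
Final settlement = outstanding balance + penalty = €1,418.6510… + €516.88 = €1,935.53

€1,935.53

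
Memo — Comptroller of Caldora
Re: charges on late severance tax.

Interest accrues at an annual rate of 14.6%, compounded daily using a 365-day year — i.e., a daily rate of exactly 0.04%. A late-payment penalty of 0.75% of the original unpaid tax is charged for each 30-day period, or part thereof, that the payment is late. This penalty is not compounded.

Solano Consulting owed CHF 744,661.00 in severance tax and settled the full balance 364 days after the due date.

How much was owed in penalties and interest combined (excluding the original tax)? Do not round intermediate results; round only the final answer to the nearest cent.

CHF 189,292.62

Penalty periods: ⌈364/30⌉ = 13; penalty = 13 × 0.75% × CHF 744,661.00 = CHF 72,604.45…
Interest: CHF 744,661.00 × ((1 + 0.0004)^364 − 1) = CHF 744,661.00 × 0.15669973… = CHF 116,688.1758…
Penalties + interest = CHF 72,604.4475 + CHF 116,688.1758… = CHF 189,292.62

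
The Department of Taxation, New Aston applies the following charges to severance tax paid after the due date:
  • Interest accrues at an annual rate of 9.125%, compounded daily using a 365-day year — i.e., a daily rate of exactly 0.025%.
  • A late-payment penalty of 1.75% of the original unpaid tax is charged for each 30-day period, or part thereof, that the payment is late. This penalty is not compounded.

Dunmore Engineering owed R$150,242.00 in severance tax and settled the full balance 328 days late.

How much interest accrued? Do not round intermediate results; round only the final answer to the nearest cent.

R$12,837.38

Interest: R$150,242.00 × ((1 + 0.00025)^328 − 1) = R$150,242.00 × 0.08544469… = R$12,837.3805…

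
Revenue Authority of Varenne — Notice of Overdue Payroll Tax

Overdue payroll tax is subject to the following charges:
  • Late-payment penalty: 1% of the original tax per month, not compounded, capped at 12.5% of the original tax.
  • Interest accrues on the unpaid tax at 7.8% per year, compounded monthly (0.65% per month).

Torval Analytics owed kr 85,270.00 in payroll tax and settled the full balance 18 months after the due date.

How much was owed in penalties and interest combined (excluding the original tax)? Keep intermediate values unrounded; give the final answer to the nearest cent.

kr 21,206.13

Penalty (uncapped): 18 × 1% × kr 85,270.00 = kr 15,348.60; cap = 12.5% × kr 85,270.00 = kr 10,658.75 → penalty = kr 10,658.75
Interest: kr 85,270.00 × ((1 + 0.0065)^18 − 1) = kr 85,270.00 × 0.1236939… = kr 10,547.3795…
Penalties + interest = kr 10,658.7500 + kr 10,547.3795… = kr 21,206.13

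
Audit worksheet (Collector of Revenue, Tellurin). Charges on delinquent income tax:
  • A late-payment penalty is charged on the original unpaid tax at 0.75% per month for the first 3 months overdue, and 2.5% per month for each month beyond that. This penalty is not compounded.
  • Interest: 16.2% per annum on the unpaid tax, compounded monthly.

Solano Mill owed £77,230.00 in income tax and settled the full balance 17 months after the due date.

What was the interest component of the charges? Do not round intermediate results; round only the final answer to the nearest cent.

Interest (16.2%/yr ÷ 12 = 1.35%/month): £77,230.00 × ((1 + 0.0135)^17 − 1) = £19,774.0432…

£19,774.04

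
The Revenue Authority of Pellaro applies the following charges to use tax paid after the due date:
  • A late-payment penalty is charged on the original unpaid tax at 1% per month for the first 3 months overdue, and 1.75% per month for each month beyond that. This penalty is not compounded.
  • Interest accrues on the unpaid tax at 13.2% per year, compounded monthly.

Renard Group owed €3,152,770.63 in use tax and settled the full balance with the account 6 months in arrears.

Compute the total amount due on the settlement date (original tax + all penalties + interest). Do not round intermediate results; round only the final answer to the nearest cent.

€3,626,763.97

Penalty, months 1–3: 3 × 1% × €3,152,770.63 = €94,583.12…
Penalty, months 4–6: 3 × 1.75% × €3,152,770.63 = €165,520.46…
Interest (13.2%/yr ÷ 12 = 1.1%/month): €3,152,770.63 × ((1 + 0.011)^6 − 1) = €213,889.7625…
Total = €3,152,770.63 + €260,103.5770… + €213,889.7625… = €3,626,763.97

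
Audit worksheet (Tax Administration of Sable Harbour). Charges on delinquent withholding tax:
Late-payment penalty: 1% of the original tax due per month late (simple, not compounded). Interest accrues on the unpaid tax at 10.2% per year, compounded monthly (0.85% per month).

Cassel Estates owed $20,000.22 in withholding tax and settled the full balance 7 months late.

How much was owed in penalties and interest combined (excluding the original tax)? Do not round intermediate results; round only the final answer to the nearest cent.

$2,620.81

Late-payment penalty = 1% × $20,000.22 × 7 mo = $1,400.02…
Interest: $20,000.22 × ((1 + 0.0085)^7 − 1) = $20,000.22 × 0.0610389… = $1,220.7920…
Penalties + interest = $1,400.0154 + $1,220.7920… = $2,620.81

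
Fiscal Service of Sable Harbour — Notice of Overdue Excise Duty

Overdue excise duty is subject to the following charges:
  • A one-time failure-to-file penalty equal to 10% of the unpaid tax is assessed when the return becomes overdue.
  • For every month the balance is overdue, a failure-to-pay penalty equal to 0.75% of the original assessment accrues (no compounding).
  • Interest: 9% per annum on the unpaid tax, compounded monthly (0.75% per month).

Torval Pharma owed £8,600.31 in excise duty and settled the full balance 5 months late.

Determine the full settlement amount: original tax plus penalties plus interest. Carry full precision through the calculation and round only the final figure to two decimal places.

£10,110.24

Failure-to-file penalty: 10% × £8,600.31 = £860.03…
Failure-to-pay penalty = 0.75% × £8,600.31 × 5 mo = £322.51…
Interest: £8,600.31 × ((1 + 0.0075)^5 − 1) = £8,600.31 × 0.0380667… = £327.3857…
Total = £8,600.31 + £1,182.5426… + £327.3857… = £10,110.24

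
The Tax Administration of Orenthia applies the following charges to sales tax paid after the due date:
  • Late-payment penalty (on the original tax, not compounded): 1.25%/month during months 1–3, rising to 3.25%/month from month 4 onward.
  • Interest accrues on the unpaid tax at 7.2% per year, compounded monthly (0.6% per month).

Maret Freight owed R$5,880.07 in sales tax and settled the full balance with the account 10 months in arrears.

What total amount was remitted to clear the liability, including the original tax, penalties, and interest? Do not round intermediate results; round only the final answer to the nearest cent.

Penalty, months 1–3: 3 × 1.25% × R$5,880.07 = R$220.50…
Penalty, months 4–10: 7 × 3.25% × R$5,880.07 = R$1,337.72…
Interest: R$5,880.07 × ((1 + 0.006)^10 − 1) = R$5,880.07 × 0.0616462… = R$362.4839…
Total = R$5,880.07 + R$1,558.2186… + R$362.4839… = R$7,800.77

R$7,800.77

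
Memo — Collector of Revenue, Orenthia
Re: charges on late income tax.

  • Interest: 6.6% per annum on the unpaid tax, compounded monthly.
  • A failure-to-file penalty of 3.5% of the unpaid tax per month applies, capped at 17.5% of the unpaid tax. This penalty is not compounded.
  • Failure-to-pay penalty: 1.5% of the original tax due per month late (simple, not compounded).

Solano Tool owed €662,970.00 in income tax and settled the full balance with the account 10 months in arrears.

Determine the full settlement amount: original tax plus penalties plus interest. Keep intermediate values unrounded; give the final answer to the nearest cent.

Failure-to-file: 10 × 3.5% × €662,970.00 = €232,039.50, capped at 17.5% × €662,970.00 = €116,019.75
Failure-to-pay penalty: 10 × 1.5% × €662,970.00 = €99,445.50
Interest (6.6%/yr ÷ 12 = 0.55%/month): €662,970.00 × ((1 + 0.0055)^10 − 1) = €37,379.1824…
Total = €662,970.00 + €215,465.2500 + €37,379.1824… = €915,814.43

€915,814.43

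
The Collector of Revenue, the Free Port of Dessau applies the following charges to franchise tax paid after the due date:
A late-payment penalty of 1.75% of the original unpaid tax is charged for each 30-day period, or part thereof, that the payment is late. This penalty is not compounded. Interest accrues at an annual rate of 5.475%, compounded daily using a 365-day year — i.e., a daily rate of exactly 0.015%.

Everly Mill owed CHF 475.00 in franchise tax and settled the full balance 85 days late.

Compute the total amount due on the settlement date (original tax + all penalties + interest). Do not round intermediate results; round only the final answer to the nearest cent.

CHF 506.03

Penalty periods: ⌈85/30⌉ = 3; penalty = 3 × 1.75% × CHF 475.00 = CHF 24.94…
Interest: CHF 475.00 × ((1 + 0.00015)^85 − 1) = CHF 475.00 × 0.01283066… = CHF 6.0946…
Total = CHF 475.00 + CHF 24.9375 + CHF 6.0946… = CHF 506.03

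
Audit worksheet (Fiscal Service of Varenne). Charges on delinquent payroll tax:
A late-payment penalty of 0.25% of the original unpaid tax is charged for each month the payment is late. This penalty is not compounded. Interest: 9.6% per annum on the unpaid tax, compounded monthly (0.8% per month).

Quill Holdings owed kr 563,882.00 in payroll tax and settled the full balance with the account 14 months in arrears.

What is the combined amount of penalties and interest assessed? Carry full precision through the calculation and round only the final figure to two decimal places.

Late-payment penalty: 14 × 0.25% × kr 563,882.00 = kr 19,735.87
Interest: kr 563,882.00 × ((1 + 0.008)^14 − 1) = kr 563,882.00 × 0.1180145… = kr 66,546.2717…
Penalties + interest = kr 19,735.8700 + kr 66,546.2717… = kr 86,282.14

kr 86,282.14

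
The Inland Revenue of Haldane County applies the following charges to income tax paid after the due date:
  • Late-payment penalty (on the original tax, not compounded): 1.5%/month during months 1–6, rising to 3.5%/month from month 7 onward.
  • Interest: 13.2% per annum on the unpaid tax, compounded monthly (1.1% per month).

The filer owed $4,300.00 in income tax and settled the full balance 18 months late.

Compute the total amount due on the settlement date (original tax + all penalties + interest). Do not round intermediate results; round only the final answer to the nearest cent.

$7,428.87

Penalty, months 1–6: 6 × 1.5% × $4,300.00 = $387.00
Penalty, months 7–18: 12 × 3.5% × $4,300.00 = $1,806.00
Interest: $4,300.00 × ((1 + 0.011)^18 − 1) = $4,300.00 × 0.2176453… = $935.8748…
Total = $4,300.00 + $2,193.0000 + $935.8748… = $7,428.87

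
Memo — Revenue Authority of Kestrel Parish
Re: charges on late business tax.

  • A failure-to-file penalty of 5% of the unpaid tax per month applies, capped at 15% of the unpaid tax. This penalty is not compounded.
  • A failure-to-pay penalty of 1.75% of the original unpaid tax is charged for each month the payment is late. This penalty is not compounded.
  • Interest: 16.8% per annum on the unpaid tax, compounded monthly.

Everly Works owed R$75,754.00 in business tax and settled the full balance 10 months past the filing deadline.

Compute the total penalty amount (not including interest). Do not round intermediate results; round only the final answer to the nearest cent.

Failure-to-file: 10 × 5% × R$75,754.00 = R$37,877.00, capped at 15% × R$75,754.00 = R$11,363.10
Failure-to-pay penalty = 1.75% × R$75,754.00 × 10 mo = R$13,256.95
Total penalty = R$11,363.10 + R$13,256.95 = R$24,620.05

R$24,620.05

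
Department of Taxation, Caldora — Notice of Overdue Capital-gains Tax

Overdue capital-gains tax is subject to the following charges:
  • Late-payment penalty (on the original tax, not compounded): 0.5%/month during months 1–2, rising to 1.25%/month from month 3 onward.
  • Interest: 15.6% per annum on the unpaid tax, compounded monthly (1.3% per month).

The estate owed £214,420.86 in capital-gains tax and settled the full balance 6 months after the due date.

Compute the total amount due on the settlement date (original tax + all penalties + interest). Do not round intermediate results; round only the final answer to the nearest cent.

Penalty, months 1–2: 2 × 0.5% × £214,420.86 = £2,144.21…
Penalty, months 3–6: 4 × 1.25% × £214,420.86 = £10,721.04…
Interest: £214,420.86 × ((1 + 0.013)^6 − 1) = £214,420.86 × 0.0805794… = £17,277.8980…
Total = £214,420.86 + £12,865.2516 + £17,277.8980… = £244,564.01

£244,564.01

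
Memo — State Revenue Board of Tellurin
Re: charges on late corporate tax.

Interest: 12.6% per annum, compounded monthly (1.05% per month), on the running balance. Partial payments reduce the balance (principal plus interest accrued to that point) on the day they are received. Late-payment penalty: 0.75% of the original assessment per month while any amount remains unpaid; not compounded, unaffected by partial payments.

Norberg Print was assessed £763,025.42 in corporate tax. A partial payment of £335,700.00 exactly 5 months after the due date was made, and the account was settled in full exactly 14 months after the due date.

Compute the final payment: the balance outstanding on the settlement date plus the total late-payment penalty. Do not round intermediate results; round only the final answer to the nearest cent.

£594,504.86

Balance at month 5: £763,025.4200 × (1 + 0.0105)^5 = £803,934.3695…
After £335,700.00 payment: £803,934.3695… − £335,700.00 = £468,234.3695…
Balance at month 14: £468,234.3695… × (1 + 0.0105)^9 = £514,387.1957…
Penalty: 14 × 0.75% × £763,025.42 = £80,117.67…
Final settlement = outstanding balance + penalty = £514,387.1957… + £80,117.67… = £594,504.86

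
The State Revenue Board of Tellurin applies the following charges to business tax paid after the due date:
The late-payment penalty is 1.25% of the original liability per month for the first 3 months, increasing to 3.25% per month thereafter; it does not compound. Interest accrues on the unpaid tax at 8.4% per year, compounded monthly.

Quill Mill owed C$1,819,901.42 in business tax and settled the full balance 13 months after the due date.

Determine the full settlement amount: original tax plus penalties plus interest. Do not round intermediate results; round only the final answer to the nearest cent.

Penalty, months 1–3: 3 × 1.25% × C$1,819,901.42 = C$68,246.30…
Penalty, months 4–13: 10 × 3.25% × C$1,819,901.42 = C$591,467.96…
Interest (8.4%/yr ÷ 12 = 0.7%/month): C$1,819,901.42 × ((1 + 0.007)^13 − 1) = C$172,748.3851…
Total = C$1,819,901.42 + C$659,714.2648… + C$172,748.3851… = C$2,652,364.07

C$2,652,364.07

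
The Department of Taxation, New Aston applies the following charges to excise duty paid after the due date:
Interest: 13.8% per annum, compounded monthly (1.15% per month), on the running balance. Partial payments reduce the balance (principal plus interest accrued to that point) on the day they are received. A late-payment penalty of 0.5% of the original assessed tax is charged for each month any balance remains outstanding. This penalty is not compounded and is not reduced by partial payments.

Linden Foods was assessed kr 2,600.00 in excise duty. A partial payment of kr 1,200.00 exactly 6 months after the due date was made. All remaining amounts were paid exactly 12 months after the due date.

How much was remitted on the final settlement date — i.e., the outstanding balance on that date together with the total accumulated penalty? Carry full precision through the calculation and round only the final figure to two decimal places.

kr 1,853.17

Balance at month 6: kr 2,600.0000 × (1 + 0.0115)^6 = kr 2,784.6375…
After kr 1,200.00 payment: kr 2,784.6375… − kr 1,200.00 = kr 1,584.6375…
Balance at month 12: kr 1,584.6375… × (1 + 0.0115)^6 = kr 1,697.1697…
Penalty: 12 × 0.5% × kr 2,600.00 = kr 156.00
Final settlement = outstanding balance + penalty = kr 1,697.1697… + kr 156.00 = kr 1,853.17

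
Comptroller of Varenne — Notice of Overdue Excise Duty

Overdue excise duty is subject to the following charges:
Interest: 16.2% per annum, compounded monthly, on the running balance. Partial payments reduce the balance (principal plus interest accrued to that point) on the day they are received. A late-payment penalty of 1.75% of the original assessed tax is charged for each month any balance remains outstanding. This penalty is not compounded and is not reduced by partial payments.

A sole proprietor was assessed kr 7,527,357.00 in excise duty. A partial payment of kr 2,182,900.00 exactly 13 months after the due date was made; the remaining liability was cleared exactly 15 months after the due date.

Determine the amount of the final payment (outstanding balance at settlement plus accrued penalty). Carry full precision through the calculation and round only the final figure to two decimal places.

kr 8,938,165.56

Monthly rate = 16.2% ÷ 12 = 1.35%
Balance at month 13: kr 7,527,357.0000 × (1 + 0.0135)^13 = kr 8,960,893.2403…
After kr 2,182,900.00 payment: kr 8,960,893.2403… − kr 2,182,900.00 = kr 6,777,993.2403…
Balance at month 15: kr 6,777,993.2403… × (1 + 0.0135)^2 = kr 6,962,234.3470…
Penalty: 15 × 1.75% × kr 7,527,357.00 = kr 1,975,931.21…
Final settlement = outstanding balance + penalty = kr 6,962,234.3470… + kr 1,975,931.21… = kr 8,938,165.56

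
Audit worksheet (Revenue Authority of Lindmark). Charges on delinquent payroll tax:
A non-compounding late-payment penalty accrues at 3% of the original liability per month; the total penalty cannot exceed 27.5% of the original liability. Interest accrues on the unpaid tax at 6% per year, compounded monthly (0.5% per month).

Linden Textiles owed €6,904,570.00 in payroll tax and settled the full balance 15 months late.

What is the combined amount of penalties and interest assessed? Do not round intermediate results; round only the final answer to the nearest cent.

€2,435,122.65

Penalty (uncapped): 15 × 3% × €6,904,570.00 = €3,107,056.50; cap = 27.5% × €6,904,570.00 = €1,898,756.75 → penalty = €1,898,756.75
Interest: €6,904,570.00 × ((1 + 0.005)^15 − 1) = €6,904,570.00 × 0.0776827… = €536,365.8995…
Penalties + interest = €1,898,756.7500 + €536,365.8995… = €2,435,122.65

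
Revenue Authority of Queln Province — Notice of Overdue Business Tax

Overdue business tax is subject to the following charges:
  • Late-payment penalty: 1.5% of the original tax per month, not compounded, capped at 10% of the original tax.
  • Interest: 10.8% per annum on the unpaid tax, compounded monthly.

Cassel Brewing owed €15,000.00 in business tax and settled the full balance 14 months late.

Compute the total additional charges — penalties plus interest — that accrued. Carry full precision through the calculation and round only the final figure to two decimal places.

Penalty (uncapped): 14 × 1.5% × €15,000.00 = €3,150.00; cap = 10% × €15,000.00 = €1,500.00 → penalty = €1,500.00
Interest (10.8%/yr ÷ 12 = 0.9%/month): €15,000.00 × ((1 + 0.009)^14 − 1) = €2,004.6457…
Penalties + interest = €1,500.0000 + €2,004.6457… = €3,504.65

€3,504.65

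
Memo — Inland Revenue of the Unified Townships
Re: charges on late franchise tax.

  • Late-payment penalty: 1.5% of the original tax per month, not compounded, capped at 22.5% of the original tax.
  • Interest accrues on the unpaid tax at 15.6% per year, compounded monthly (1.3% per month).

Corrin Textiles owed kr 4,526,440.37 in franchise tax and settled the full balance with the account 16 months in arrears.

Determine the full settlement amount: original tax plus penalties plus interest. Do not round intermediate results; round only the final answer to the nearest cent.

Penalty (uncapped): 16 × 1.5% × kr 4,526,440.37 = kr 1,086,345.69…; cap = 22.5% × kr 4,526,440.37 = kr 1,018,449.08… → penalty = kr 1,018,449.08…
Interest: kr 4,526,440.37 × ((1 + 0.013)^16 − 1) = kr 4,526,440.37 × 0.2295640… = kr 1,039,107.5860…
Total = kr 4,526,440.37 + kr 1,018,449.0833… + kr 1,039,107.5860… = kr 6,583,997.04

kr 6,583,997.04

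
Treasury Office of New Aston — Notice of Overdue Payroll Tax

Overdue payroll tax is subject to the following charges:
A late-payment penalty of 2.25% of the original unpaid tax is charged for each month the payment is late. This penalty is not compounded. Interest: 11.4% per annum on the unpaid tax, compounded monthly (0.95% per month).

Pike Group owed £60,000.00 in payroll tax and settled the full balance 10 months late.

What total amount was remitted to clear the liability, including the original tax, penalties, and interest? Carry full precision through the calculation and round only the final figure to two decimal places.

Late-payment penalty: 10 × 2.25% × £60,000.00 = £13,500.00
Interest: £60,000.00 × ((1 + 0.0095)^10 − 1) = £60,000.00 × 0.0991659… = £5,949.9519…
Total = £60,000.00 + £13,500.0000 + £5,949.9519… = £79,449.95

£79,449.95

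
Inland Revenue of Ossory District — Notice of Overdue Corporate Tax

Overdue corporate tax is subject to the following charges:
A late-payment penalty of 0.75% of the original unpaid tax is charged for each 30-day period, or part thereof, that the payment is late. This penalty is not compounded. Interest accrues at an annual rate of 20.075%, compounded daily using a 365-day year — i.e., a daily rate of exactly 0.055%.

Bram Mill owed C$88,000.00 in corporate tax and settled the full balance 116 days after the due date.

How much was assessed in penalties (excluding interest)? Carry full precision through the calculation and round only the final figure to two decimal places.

Penalty periods: ⌈116/30⌉ = 4; penalty = 4 × 0.75% × C$88,000.00 = C$2,640.00

C$2,640.00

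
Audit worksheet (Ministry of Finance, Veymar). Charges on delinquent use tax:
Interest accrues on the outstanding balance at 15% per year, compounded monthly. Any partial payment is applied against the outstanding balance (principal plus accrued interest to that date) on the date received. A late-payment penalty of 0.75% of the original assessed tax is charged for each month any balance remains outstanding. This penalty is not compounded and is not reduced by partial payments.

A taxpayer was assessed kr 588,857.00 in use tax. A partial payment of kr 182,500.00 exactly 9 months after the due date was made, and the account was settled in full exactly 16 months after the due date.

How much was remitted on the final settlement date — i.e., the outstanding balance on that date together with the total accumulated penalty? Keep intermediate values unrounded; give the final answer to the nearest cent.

kr 589,923.13

Monthly rate = 15% ÷ 12 = 1.25%
Balance at month 9: kr 588,857.0000 × (1 + 0.0125)^9 = kr 658,514.1767…
After kr 182,500.00 payment: kr 658,514.1767… − kr 182,500.00 = kr 476,014.1767…
Balance at month 16: kr 476,014.1767… × (1 + 0.0125)^7 = kr 519,260.2886…
Penalty: 16 × 0.75% × kr 588,857.00 = kr 70,662.84
Final settlement = outstanding balance + penalty = kr 519,260.2886… + kr 70,662.84 = kr 589,923.13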